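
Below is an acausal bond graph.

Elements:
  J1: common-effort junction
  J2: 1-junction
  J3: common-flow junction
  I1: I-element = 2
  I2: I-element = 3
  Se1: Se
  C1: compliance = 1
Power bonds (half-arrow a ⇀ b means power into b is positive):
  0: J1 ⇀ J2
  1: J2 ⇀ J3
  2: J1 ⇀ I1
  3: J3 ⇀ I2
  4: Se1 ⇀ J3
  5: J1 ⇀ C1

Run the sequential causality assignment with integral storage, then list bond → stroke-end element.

bond 4 |J3  (Se1: effort source, stroke at far end)
bond 2 |I1  (I1 integral (f out))
bond 3 |I2  (I2: I, integral causality)
bond 1 |J3  (J3: bond 3 brought flow, rest push out)
bond 0 |J2  (J2 flow already set via bond 1)
bond 5 |J1  (J1 needs exactly one e-in)

b0 stroke at J2
b1 stroke at J3
b2 stroke at I1
b3 stroke at I2
b4 stroke at J3
b5 stroke at J1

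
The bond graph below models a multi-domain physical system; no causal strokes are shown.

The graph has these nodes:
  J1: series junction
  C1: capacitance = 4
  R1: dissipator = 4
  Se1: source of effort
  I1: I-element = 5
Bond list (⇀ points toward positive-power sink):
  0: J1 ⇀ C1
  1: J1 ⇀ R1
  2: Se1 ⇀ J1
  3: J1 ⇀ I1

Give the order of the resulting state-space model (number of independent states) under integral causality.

b2 stroke→J1  (Se1: effort source, stroke at far end)
b0 stroke→J1  (C1 outputs effort q/C1)
b3 stroke→I1  (prefer integral on I1)
b1 stroke→J1  (J1: bond 3 brought flow, rest push out)

2  (C1, I1 all integral)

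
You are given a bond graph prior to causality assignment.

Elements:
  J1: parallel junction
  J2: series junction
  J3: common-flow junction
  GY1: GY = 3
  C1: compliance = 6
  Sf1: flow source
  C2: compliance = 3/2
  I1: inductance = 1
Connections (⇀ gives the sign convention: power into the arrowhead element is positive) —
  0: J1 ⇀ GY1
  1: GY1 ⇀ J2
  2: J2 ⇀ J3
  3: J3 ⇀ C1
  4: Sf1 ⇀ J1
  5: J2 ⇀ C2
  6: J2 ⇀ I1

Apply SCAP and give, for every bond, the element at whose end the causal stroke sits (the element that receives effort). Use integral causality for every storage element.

#0 stroke→J1
#1 stroke→J2
#2 stroke→J2
#3 stroke→J3
#4 stroke→Sf1
#5 stroke→J2
#6 stroke→I1

bond 4 stroke→Sf1  (source Sf1 imposes f)
bond 0 stroke→J1  (J1: last free bond brings effort in)
bond 1 stroke→J2  (through GY1, causality inverts; strokes same side of GY1)
bond 3 stroke→J3  (C1 integral (e out))
bond 2 stroke→J2  (closing 1-jn rule on J3)
bond 5 stroke→J2  (C2 outputs effort q/C2)
bond 6 stroke→I1  (J2 needs exactly one f-in)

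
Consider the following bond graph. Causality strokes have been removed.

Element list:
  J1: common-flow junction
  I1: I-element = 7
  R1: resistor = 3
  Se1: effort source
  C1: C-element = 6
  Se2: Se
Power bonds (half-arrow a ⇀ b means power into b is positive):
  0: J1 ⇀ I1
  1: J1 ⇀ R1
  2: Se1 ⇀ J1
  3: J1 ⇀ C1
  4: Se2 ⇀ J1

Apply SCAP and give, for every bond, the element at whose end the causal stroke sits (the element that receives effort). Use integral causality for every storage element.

#2 stroke→J1  (Se1: effort source, stroke at far end)
#4 stroke→J1  (Se2 fixes effort; stroke away)
#0 stroke→I1  (I1: I, integral causality)
#1 stroke→J1  (J1 flow already set via bond 0)
#3 stroke→J1  (J1 flow already set via bond 0)

b0 |I1
b1 |J1
b2 |J1
b3 |J1
b4 |J1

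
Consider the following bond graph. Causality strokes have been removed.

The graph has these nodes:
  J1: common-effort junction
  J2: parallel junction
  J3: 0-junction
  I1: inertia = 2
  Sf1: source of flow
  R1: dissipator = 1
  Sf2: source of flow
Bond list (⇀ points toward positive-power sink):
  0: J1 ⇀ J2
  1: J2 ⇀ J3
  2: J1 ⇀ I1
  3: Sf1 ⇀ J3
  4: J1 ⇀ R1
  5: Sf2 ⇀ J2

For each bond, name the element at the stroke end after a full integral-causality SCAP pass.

b3 stroke→Sf1  (Sf1 fixes flow; stroke at Sf1)
b5 stroke→Sf2  (Sf2 fixes flow; stroke at Sf2)
b1 stroke→J3  (J3 needs exactly one e-in)
b0 stroke→J2  (closing 0-jn rule on J2)
b2 stroke→I1  (I1 integral (f out))
b4 stroke→J1  (only one effort-in slot at J1)

β0 stroke at J2
β1 stroke at J3
β2 stroke at I1
β3 stroke at Sf1
β4 stroke at J1
β5 stroke at Sf2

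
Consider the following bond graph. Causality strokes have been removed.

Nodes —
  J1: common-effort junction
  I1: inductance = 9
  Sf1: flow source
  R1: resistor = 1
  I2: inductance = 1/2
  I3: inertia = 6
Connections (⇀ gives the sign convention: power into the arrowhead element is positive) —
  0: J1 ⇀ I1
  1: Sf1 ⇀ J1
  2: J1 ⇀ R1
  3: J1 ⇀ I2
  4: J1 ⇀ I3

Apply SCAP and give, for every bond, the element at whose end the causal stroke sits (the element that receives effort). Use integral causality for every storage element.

bond 1 →Sf1  (Sf1 (Sf) sets flow on bond)
bond 0 →I1  (I1 outputs flow p/I1)
bond 3 →I2  (prefer integral on I2)
bond 4 →I3  (I3 integral (f out))
bond 2 →J1  (closing 0-jn rule on J1)

b0 stroke→I1
b1 stroke→Sf1
b2 stroke→J1
b3 stroke→I2
b4 stroke→I3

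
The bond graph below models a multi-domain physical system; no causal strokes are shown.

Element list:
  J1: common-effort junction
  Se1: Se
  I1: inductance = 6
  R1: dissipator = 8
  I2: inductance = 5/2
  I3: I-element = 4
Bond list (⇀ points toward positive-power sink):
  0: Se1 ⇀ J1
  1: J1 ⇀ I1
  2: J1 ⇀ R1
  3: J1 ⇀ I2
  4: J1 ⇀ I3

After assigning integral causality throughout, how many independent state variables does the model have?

β0 |J1  (Se1 (Se) sets effort on bond)
β1 |I1  (common-e at J1 fixed by 0)
β2 |R1  (0-jn J1 has e-setter on 0)
β3 |I2  (0-jn J1 has e-setter on 0)
β4 |I3  (J1: bond 0 brought effort, rest push out)

3  (I1, I2, I3 all integral)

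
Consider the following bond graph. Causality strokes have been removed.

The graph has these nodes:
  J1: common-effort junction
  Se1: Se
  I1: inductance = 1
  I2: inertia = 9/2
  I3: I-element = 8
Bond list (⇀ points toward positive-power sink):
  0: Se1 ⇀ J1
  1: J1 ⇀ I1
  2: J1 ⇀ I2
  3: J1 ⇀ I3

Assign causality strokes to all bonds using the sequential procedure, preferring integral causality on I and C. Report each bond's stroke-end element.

β0 stroke→J1  (Se1 (Se) sets effort on bond)
β1 stroke→I1  (common-e at J1 fixed by 0)
β2 stroke→I2  (common-e at J1 fixed by 0)
β3 stroke→I3  (common-e at J1 fixed by 0)

#0 |J1
#1 |I1
#2 |I2
#3 |I3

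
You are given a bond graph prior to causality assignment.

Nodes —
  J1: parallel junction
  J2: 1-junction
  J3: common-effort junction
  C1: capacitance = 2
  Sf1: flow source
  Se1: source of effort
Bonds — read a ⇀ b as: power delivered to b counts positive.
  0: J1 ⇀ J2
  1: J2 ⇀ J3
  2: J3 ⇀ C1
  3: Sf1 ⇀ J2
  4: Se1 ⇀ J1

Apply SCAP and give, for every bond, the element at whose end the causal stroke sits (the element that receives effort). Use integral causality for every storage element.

#3 stroke→Sf1  (source Sf1 imposes f)
#4 stroke→J1  (source Se1 imposes e)
#0 stroke→J2  (common-e at J1 fixed by 4)
#1 stroke→J2  (J2: bond 3 brought flow, rest push out)
#2 stroke→J3  (closing 0-jn rule on J3)

b0 |J2
b1 |J2
b2 |J3
b3 |Sf1
b4 |J1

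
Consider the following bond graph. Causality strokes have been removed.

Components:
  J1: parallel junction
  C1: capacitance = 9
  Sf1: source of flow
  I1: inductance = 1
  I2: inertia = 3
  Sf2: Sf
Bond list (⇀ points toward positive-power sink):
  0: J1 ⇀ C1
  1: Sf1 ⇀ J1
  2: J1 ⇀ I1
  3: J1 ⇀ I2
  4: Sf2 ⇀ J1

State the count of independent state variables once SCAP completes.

#1 stroke at Sf1  (Sf1: flow source, stroke at near end)
#4 stroke at Sf2  (Sf2 (Sf) sets flow on bond)
#0 stroke at J1  (C1: C, integral causality)
#2 stroke at I1  (0-jn J1 has e-setter on 0)
#3 stroke at I2  (common-e at J1 fixed by 0)

3  (C1, I1, I2 all integral)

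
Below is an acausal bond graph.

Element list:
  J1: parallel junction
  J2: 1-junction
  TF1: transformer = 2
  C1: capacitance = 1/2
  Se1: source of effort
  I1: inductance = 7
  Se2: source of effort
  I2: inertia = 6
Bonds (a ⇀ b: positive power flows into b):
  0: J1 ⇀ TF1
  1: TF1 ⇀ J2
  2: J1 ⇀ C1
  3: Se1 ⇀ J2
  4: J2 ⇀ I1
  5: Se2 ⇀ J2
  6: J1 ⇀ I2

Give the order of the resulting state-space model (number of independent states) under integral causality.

3  (C1, I1, I2 all integral)

#3 stroke→J2  (Se1: effort source, stroke at far end)
#5 stroke→J2  (Se2 (Se) sets effort on bond)
#2 stroke→J1  (prefer integral on C1)
#0 stroke→TF1  (J1 effort already set via bond 2)
#6 stroke→I2  (common-e at J1 fixed by 2)
#1 stroke→J2  (TF1: transformer flips bond 0)
#4 stroke→I1  (J2: last free bond brings flow in)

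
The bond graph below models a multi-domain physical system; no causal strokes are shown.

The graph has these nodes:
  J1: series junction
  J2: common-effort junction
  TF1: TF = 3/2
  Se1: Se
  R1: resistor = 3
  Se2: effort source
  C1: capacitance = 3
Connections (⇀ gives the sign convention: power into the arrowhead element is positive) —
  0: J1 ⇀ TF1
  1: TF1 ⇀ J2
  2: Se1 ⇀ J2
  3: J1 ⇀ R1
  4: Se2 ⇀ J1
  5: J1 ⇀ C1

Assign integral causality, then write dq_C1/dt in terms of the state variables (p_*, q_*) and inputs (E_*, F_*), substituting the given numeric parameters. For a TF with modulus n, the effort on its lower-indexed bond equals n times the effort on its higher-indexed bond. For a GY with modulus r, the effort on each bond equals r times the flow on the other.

dq_C1/dt = -E_Se1/2 + E_Se2/3 - q_C1/9

bond 2 |J2  (Se1: effort source, stroke at far end)
bond 4 |J1  (Se2 fixes effort; stroke away)
bond 1 |TF1  (J2: bond 2 brought effort, rest push out)
bond 0 |J1  (through TF1, causality passes straight; one stroke at TF1)
bond 5 |J1  (C1: C, integral causality)
bond 3 |R1  (J1: last free bond brings flow in)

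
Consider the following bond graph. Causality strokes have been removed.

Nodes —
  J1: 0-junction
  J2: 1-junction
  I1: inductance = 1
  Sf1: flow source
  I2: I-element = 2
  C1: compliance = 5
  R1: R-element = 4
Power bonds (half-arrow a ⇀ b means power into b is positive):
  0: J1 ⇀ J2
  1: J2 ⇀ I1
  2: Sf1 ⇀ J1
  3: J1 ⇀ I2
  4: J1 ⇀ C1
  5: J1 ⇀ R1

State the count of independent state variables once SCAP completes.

#2 stroke at Sf1  (Sf1 fixes flow; stroke at Sf1)
#1 stroke at I1  (I1: I, integral causality)
#0 stroke at J2  (1-jn J2 has f-setter on 1)
#3 stroke at I2  (prefer integral on I2)
#4 stroke at J1  (prefer integral on C1)
#5 stroke at R1  (J1: bond 4 brought effort, rest push out)

3  (C1, I1, I2 all integral)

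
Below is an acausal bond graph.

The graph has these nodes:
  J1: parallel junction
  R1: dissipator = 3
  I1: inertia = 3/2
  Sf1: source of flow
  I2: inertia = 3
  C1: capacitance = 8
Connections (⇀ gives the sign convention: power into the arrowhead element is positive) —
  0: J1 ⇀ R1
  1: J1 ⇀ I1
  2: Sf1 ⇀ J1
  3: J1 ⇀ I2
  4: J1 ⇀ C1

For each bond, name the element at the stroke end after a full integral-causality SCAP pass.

β2 →Sf1  (Sf1 (Sf) sets flow on bond)
β1 →I1  (I1 outputs flow p/I1)
β3 →I2  (I2 integral (f out))
β4 →J1  (C1 outputs effort q/C1)
β0 →R1  (common-e at J1 fixed by 4)

b0 stroke at R1
b1 stroke at I1
b2 stroke at Sf1
b3 stroke at I2
b4 stroke at J1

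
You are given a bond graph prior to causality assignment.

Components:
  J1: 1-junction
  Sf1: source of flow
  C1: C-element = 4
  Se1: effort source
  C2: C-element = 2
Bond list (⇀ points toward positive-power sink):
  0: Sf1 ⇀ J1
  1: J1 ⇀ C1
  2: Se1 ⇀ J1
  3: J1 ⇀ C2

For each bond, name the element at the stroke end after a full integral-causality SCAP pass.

bond 0 stroke at Sf1  (Sf1 (Sf) sets flow on bond)
bond 2 stroke at J1  (source Se1 imposes e)
bond 1 stroke at J1  (1-jn J1 has f-setter on 0)
bond 3 stroke at J1  (J1 flow already set via bond 0)

b0 stroke→Sf1
b1 stroke→J1
b2 stroke→J1
b3 stroke→J1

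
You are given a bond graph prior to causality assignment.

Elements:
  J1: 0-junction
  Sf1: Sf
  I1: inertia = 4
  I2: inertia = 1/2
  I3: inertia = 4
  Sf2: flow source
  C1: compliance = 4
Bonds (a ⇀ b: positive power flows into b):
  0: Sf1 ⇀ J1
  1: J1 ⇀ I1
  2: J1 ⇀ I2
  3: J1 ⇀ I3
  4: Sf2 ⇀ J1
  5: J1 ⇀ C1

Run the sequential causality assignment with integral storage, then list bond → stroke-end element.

β0 stroke at Sf1  (source Sf1 imposes f)
β4 stroke at Sf2  (Sf2 fixes flow; stroke at Sf2)
β1 stroke at I1  (I1: I, integral causality)
β2 stroke at I2  (prefer integral on I2)
β3 stroke at I3  (I3: I, integral causality)
β5 stroke at J1  (closing 0-jn rule on J1)

#0 stroke at Sf1
#1 stroke at I1
#2 stroke at I2
#3 stroke at I3
#4 stroke at Sf2
#5 stroke at J1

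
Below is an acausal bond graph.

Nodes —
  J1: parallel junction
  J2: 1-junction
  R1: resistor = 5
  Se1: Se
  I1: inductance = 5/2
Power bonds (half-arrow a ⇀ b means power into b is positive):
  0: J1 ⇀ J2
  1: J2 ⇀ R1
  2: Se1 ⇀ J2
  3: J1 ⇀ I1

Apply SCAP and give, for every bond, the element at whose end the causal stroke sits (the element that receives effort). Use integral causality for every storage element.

#0 stroke at J1
#1 stroke at J2
#2 stroke at J2
#3 stroke at I1

b2 →J2  (Se1: effort source, stroke at far end)
b3 →I1  (prefer integral on I1)
b0 →J1  (J1: last free bond brings effort in)
b1 →J2  (common-f at J2 fixed by 0)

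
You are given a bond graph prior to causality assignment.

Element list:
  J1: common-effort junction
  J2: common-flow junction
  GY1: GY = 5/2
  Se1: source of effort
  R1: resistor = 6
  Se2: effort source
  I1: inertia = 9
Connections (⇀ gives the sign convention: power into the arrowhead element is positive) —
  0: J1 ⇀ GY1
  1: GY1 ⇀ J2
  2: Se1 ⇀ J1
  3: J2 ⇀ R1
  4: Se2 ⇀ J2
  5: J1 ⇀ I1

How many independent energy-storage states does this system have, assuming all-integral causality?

1  (I1 all integral)

bond 2 →J1  (Se1 fixes effort; stroke away)
bond 4 →J2  (Se2: effort source, stroke at far end)
bond 0 →GY1  (J1: bond 2 brought effort, rest push out)
bond 5 →I1  (J1 effort already set via bond 2)
bond 1 →GY1  (GY1 both-in/both-out from 0)
bond 3 →J2  (J2 flow already set via bond 1)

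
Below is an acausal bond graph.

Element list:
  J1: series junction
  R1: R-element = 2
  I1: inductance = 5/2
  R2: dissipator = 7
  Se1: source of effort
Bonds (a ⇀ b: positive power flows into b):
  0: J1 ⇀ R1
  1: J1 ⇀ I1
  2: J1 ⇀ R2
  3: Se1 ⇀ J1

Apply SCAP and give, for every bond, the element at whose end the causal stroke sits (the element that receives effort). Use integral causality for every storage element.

bond 0 →J1
bond 1 →I1
bond 2 →J1
bond 3 →J1

#3 stroke→J1  (Se1 fixes effort; stroke away)
#1 stroke→I1  (I1 outputs flow p/I1)
#0 stroke→J1  (J1 flow already set via bond 1)
#2 stroke→J1  (J1: bond 1 brought flow, rest push out)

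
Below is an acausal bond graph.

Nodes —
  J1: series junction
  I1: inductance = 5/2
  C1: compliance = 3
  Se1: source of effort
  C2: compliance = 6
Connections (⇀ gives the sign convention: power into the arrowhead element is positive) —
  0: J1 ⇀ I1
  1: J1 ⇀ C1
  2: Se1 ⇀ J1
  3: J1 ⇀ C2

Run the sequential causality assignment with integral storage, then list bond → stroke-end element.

#2 stroke→J1  (Se1 fixes effort; stroke away)
#0 stroke→I1  (I1 integral (f out))
#1 stroke→J1  (common-f at J1 fixed by 0)
#3 stroke→J1  (J1: bond 0 brought flow, rest push out)

β0 |I1
β1 |J1
β2 |J1
β3 |J1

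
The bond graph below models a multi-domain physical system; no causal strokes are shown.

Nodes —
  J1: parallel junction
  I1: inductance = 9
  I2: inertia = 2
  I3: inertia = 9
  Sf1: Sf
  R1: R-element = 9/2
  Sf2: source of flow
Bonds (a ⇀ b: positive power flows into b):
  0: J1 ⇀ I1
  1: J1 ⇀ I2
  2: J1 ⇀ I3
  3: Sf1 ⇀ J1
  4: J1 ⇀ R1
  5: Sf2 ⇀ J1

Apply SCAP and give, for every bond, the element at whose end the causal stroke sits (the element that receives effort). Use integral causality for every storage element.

bond 3 →Sf1  (source Sf1 imposes f)
bond 5 →Sf2  (source Sf2 imposes f)
bond 0 →I1  (I1 integral (f out))
bond 1 →I2  (I2: I, integral causality)
bond 2 →I3  (I3: I, integral causality)
bond 4 →J1  (J1: last free bond brings effort in)

β0 stroke→I1
β1 stroke→I2
β2 stroke→I3
β3 stroke→Sf1
β4 stroke→J1
β5 stroke→Sf2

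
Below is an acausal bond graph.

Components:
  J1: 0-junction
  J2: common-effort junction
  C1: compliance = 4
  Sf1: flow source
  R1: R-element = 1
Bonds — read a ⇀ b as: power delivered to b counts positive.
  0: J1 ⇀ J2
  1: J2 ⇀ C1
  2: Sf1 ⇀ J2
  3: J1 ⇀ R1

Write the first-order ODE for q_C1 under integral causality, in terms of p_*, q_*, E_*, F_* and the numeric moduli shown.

#2 |Sf1  (Sf1 fixes flow; stroke at Sf1)
#1 |J2  (C1: C, integral causality)
#0 |J1  (J2 effort already set via bond 1)
#3 |R1  (0-jn J1 has e-setter on 0)

dq_C1/dt = F_Sf1 - q_C1/4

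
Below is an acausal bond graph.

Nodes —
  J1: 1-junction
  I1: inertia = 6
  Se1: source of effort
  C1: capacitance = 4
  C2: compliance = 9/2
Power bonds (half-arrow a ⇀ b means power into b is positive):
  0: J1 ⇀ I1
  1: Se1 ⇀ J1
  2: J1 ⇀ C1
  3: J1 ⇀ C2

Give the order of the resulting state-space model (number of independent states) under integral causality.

3  (C1, C2, I1 all integral)

b1 stroke→J1  (source Se1 imposes e)
b0 stroke→I1  (I1 outputs flow p/I1)
b2 stroke→J1  (J1: bond 0 brought flow, rest push out)
b3 stroke→J1  (J1: bond 0 brought flow, rest push out)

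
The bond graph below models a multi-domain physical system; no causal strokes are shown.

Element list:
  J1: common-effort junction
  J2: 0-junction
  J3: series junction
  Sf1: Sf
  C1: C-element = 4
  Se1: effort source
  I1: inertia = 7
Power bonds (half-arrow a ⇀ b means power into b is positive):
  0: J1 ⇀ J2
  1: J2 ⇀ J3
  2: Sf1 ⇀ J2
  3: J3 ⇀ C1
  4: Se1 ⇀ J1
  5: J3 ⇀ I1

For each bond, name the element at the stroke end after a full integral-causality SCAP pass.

β0 →J2
β1 →J3
β2 →Sf1
β3 →J3
β4 →J1
β5 →I1

β2 →Sf1  (Sf1 (Sf) sets flow on bond)
β4 →J1  (source Se1 imposes e)
β0 →J2  (0-jn J1 has e-setter on 4)
β1 →J3  (common-e at J2 fixed by 0)
β3 →J3  (prefer integral on C1)
β5 →I1  (J3: last free bond brings flow in)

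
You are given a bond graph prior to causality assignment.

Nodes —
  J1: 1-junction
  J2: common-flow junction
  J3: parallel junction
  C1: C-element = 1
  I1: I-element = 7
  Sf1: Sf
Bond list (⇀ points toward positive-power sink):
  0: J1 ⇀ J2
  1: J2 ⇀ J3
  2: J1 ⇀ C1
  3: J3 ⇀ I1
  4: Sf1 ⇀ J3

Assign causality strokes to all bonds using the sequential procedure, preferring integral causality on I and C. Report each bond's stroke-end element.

bond 0 →J2
bond 1 →J3
bond 2 →J1
bond 3 →I1
bond 4 →Sf1

bond 4 stroke at Sf1  (Sf1: flow source, stroke at near end)
bond 2 stroke at J1  (prefer integral on C1)
bond 0 stroke at J2  (J1 needs exactly one f-in)
bond 1 stroke at J3  (J2: last free bond brings flow in)
bond 3 stroke at I1  (common-e at J3 fixed by 1)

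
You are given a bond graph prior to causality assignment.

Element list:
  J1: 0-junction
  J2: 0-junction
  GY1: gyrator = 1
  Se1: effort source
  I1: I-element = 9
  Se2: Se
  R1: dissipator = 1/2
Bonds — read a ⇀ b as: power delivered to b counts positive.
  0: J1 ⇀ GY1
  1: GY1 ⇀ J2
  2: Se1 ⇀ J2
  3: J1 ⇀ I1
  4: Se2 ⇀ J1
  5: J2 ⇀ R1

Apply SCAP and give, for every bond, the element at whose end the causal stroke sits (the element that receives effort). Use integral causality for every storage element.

bond 2 stroke at J2  (source Se1 imposes e)
bond 4 stroke at J1  (Se2 (Se) sets effort on bond)
bond 0 stroke at GY1  (common-e at J1 fixed by 4)
bond 3 stroke at I1  (J1: bond 4 brought effort, rest push out)
bond 1 stroke at GY1  (J2 effort already set via bond 2)
bond 5 stroke at R1  (J2: bond 2 brought effort, rest push out)

b0 stroke at GY1
b1 stroke at GY1
b2 stroke at J2
b3 stroke at I1
b4 stroke at J1
b5 stroke at R1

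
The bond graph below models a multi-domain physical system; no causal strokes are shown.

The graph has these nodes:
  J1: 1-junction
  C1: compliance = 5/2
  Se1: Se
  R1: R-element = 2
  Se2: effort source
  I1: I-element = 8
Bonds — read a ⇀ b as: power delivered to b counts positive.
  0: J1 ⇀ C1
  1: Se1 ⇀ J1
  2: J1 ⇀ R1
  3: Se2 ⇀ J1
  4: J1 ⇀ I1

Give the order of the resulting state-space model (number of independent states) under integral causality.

2  (C1, I1 all integral)

bond 1 |J1  (Se1 fixes effort; stroke away)
bond 3 |J1  (source Se2 imposes e)
bond 0 |J1  (C1 outputs effort q/C1)
bond 4 |I1  (I1 integral (f out))
bond 2 |J1  (common-f at J1 fixed by 4)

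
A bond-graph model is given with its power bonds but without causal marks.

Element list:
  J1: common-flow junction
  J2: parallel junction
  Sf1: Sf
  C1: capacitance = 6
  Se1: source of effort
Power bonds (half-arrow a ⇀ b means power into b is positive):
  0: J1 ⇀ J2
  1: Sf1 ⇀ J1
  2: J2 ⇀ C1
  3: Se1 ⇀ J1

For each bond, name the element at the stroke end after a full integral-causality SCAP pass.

bond 1 stroke at Sf1  (source Sf1 imposes f)
bond 3 stroke at J1  (Se1 fixes effort; stroke away)
bond 0 stroke at J1  (common-f at J1 fixed by 1)
bond 2 stroke at J2  (J2: last free bond brings effort in)

β0 →J1
β1 →Sf1
β2 →J2
β3 →J1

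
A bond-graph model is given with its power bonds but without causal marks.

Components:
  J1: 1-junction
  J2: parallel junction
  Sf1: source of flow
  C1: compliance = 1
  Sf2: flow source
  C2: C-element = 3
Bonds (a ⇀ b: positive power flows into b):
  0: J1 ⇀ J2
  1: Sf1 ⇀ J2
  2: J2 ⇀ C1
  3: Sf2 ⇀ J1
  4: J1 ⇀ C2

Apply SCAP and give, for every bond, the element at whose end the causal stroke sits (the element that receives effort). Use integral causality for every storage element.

bond 0 stroke→J1
bond 1 stroke→Sf1
bond 2 stroke→J2
bond 3 stroke→Sf2
bond 4 stroke→J1

bond 1 →Sf1  (Sf1 fixes flow; stroke at Sf1)
bond 3 →Sf2  (source Sf2 imposes f)
bond 0 →J1  (J1: bond 3 brought flow, rest push out)
bond 4 →J1  (1-jn J1 has f-setter on 3)
bond 2 →J2  (J2: last free bond brings effort in)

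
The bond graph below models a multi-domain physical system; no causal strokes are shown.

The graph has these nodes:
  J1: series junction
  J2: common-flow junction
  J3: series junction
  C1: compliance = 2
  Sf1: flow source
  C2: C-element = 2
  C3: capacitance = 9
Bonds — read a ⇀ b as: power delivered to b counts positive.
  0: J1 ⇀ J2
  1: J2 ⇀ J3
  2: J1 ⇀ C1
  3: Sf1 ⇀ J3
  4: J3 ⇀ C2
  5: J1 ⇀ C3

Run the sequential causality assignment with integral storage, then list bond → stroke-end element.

bond 3 stroke at Sf1  (Sf1 fixes flow; stroke at Sf1)
bond 1 stroke at J3  (1-jn J3 has f-setter on 3)
bond 4 stroke at J3  (1-jn J3 has f-setter on 3)
bond 0 stroke at J2  (J2 flow already set via bond 1)
bond 2 stroke at J1  (J1: bond 0 brought flow, rest push out)
bond 5 stroke at J1  (1-jn J1 has f-setter on 0)

β0 stroke at J2
β1 stroke at J3
β2 stroke at J1
β3 stroke at Sf1
β4 stroke at J3
β5 stroke at J1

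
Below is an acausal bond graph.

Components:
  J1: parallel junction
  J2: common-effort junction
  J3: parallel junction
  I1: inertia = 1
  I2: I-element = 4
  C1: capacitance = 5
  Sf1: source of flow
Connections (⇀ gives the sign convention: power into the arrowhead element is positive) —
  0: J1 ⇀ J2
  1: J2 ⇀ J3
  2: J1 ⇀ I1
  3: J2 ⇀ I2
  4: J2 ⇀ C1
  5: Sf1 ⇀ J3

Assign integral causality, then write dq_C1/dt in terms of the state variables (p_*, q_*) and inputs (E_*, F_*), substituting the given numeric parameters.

dq_C1/dt = F_Sf1 - p_I1 - p_I2/4

#5 stroke at Sf1  (source Sf1 imposes f)
#1 stroke at J3  (closing 0-jn rule on J3)
#2 stroke at I1  (I1 outputs flow p/I1)
#0 stroke at J1  (only one effort-in slot at J1)
#3 stroke at I2  (I2: I, integral causality)
#4 stroke at J2  (J2 needs exactly one e-in)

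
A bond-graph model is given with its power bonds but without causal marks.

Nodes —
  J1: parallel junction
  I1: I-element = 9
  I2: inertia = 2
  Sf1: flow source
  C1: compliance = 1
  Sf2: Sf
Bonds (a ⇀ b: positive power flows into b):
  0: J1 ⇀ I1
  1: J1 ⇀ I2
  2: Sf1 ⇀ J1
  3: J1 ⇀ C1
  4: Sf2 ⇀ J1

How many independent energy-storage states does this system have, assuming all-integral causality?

b2 stroke→Sf1  (Sf1 (Sf) sets flow on bond)
b4 stroke→Sf2  (Sf2: flow source, stroke at near end)
b0 stroke→I1  (I1: I, integral causality)
b1 stroke→I2  (I2 integral (f out))
b3 stroke→J1  (J1: last free bond brings effort in)

3  (C1, I1, I2 all integral)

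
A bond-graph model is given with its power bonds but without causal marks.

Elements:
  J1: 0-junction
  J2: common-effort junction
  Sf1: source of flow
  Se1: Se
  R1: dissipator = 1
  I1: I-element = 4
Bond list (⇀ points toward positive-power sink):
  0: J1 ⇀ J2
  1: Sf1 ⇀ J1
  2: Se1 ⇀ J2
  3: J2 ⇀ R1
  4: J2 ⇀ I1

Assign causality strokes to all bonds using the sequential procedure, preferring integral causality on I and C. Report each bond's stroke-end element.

b0 stroke at J1
b1 stroke at Sf1
b2 stroke at J2
b3 stroke at R1
b4 stroke at I1

β1 stroke at Sf1  (source Sf1 imposes f)
β2 stroke at J2  (source Se1 imposes e)
β0 stroke at J1  (J1: last free bond brings effort in)
β3 stroke at R1  (J2 effort already set via bond 2)
β4 stroke at I1  (common-e at J2 fixed by 2)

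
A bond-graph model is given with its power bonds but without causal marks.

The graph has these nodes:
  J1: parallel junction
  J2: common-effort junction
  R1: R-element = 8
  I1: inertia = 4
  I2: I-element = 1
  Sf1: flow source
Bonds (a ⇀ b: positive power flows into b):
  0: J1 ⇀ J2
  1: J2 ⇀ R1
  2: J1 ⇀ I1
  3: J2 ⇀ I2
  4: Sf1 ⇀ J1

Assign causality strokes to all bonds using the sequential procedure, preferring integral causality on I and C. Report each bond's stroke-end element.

b4 →Sf1  (Sf1 fixes flow; stroke at Sf1)
b2 →I1  (I1 outputs flow p/I1)
b0 →J1  (J1 needs exactly one e-in)
b3 →I2  (I2 outputs flow p/I2)
b1 →J2  (J2 needs exactly one e-in)

β0 stroke→J1
β1 stroke→J2
β2 stroke→I1
β3 stroke→I2
β4 stroke→Sf1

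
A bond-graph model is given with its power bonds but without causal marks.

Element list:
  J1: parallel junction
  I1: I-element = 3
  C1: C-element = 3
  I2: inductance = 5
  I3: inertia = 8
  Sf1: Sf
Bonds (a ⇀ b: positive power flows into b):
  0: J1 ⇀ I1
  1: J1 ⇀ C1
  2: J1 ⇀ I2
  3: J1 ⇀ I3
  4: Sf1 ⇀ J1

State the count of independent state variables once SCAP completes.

4  (C1, I1, I2, I3 all integral)

b4 →Sf1  (Sf1 fixes flow; stroke at Sf1)
b0 →I1  (I1 integral (f out))
b1 →J1  (C1 integral (e out))
b2 →I2  (J1 effort already set via bond 1)
b3 →I3  (J1: bond 1 brought effort, rest push out)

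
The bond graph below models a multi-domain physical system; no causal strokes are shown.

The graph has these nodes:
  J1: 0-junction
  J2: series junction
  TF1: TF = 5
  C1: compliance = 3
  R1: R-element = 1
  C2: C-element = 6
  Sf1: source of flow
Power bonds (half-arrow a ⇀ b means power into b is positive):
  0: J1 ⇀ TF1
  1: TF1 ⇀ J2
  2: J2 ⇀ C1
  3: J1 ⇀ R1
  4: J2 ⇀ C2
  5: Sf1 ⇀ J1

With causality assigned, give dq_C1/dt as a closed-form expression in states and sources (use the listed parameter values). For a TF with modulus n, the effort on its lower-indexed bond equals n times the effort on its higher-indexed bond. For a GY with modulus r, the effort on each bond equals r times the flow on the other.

dq_C1/dt = 5*F_Sf1 - 25*q_C1/3 - 25*q_C2/6

#5 stroke→Sf1  (Sf1 fixes flow; stroke at Sf1)
#2 stroke→J2  (C1 integral (e out))
#4 stroke→J2  (C2 integral (e out))
#1 stroke→TF1  (J2: last free bond brings flow in)
#0 stroke→J1  (through TF1, causality passes straight; one stroke at TF1)
#3 stroke→R1  (common-e at J1 fixed by 0)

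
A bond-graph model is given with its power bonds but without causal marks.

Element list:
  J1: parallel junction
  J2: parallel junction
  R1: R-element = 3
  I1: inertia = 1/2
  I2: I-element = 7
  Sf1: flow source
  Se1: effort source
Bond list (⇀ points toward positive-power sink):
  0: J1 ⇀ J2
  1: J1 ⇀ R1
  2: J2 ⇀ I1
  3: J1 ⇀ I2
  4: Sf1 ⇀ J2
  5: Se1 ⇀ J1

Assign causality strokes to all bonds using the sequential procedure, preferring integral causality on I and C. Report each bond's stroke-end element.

#4 →Sf1  (source Sf1 imposes f)
#5 →J1  (source Se1 imposes e)
#0 →J2  (common-e at J1 fixed by 5)
#1 →R1  (J1 effort already set via bond 5)
#3 →I2  (J1 effort already set via bond 5)
#2 →I1  (J2 effort already set via bond 0)

b0 |J2
b1 |R1
b2 |I1
b3 |I2
b4 |Sf1
b5 |J1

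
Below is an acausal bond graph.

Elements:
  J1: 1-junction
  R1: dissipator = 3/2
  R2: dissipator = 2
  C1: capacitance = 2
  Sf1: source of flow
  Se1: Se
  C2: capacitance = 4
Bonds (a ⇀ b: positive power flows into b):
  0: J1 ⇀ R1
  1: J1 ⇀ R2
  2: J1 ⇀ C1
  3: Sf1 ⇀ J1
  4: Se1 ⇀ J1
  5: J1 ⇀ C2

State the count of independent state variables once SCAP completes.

2  (C1, C2 all integral)

bond 3 |Sf1  (Sf1 fixes flow; stroke at Sf1)
bond 4 |J1  (source Se1 imposes e)
bond 0 |J1  (common-f at J1 fixed by 3)
bond 1 |J1  (common-f at J1 fixed by 3)
bond 2 |J1  (J1 flow already set via bond 3)
bond 5 |J1  (common-f at J1 fixed by 3)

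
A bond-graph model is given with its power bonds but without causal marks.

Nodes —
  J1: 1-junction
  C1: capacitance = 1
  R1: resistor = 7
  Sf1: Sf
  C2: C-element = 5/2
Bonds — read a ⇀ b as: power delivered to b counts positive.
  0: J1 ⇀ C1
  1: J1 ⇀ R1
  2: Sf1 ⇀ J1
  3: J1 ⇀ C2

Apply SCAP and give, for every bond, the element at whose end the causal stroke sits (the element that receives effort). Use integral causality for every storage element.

#0 →J1
#1 →J1
#2 →Sf1
#3 →J1

β2 |Sf1  (source Sf1 imposes f)
β0 |J1  (common-f at J1 fixed by 2)
β1 |J1  (J1 flow already set via bond 2)
β3 |J1  (J1: bond 2 brought flow, rest push out)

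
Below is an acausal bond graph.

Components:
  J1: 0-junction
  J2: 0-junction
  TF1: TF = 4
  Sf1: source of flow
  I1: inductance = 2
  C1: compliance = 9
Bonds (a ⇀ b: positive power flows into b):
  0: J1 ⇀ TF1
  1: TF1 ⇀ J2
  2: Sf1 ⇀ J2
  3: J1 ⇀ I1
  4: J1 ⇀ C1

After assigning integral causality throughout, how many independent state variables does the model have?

bond 2 |Sf1  (Sf1 (Sf) sets flow on bond)
bond 1 |J2  (J2 needs exactly one e-in)
bond 0 |TF1  (TF1: transformer flips bond 1)
bond 3 |I1  (I1 integral (f out))
bond 4 |J1  (closing 0-jn rule on J1)

2  (C1, I1 all integral)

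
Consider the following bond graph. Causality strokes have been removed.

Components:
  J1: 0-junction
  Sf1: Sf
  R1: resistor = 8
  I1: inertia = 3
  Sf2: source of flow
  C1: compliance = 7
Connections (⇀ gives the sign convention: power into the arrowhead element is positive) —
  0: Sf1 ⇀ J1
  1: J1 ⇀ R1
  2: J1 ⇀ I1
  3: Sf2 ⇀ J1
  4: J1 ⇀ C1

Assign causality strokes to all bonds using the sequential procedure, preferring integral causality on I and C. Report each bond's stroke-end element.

bond 0 |Sf1  (Sf1 fixes flow; stroke at Sf1)
bond 3 |Sf2  (Sf2 (Sf) sets flow on bond)
bond 2 |I1  (I1: I, integral causality)
bond 4 |J1  (C1: C, integral causality)
bond 1 |R1  (J1 effort already set via bond 4)

b0 stroke→Sf1
b1 stroke→R1
b2 stroke→I1
b3 stroke→Sf2
b4 stroke→J1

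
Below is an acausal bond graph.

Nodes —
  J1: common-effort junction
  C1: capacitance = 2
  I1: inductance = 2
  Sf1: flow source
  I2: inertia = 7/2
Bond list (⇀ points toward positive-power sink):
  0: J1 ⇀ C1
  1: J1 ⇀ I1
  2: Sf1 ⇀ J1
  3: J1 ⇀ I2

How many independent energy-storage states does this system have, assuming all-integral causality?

β2 →Sf1  (Sf1: flow source, stroke at near end)
β0 →J1  (C1 integral (e out))
β1 →I1  (common-e at J1 fixed by 0)
β3 →I2  (0-jn J1 has e-setter on 0)

3  (C1, I1, I2 all integral)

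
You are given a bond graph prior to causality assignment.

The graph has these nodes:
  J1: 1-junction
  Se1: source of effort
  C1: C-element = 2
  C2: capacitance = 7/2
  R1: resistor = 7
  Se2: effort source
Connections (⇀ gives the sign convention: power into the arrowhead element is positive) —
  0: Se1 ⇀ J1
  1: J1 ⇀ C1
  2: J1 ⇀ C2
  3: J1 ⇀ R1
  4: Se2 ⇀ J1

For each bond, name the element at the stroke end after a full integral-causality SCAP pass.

#0 →J1
#1 →J1
#2 →J1
#3 →R1
#4 →J1

#0 →J1  (Se1 fixes effort; stroke away)
#4 →J1  (Se2: effort source, stroke at far end)
#1 →J1  (C1 outputs effort q/C1)
#2 →J1  (C2: C, integral causality)
#3 →R1  (closing 1-jn rule on J1)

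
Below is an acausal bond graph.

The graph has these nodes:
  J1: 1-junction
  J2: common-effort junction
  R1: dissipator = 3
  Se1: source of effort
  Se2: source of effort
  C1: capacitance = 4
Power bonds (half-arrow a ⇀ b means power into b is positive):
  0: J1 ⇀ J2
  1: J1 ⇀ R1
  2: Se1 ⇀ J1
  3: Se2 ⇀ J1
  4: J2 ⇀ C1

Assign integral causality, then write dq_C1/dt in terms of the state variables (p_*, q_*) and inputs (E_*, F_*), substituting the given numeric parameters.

dq_C1/dt = E_Se1/3 + E_Se2/3 - q_C1/12

β2 stroke→J1  (Se1: effort source, stroke at far end)
β3 stroke→J1  (Se2: effort source, stroke at far end)
β4 stroke→J2  (C1 outputs effort q/C1)
β0 stroke→J1  (common-e at J2 fixed by 4)
β1 stroke→R1  (J1: last free bond brings flow in)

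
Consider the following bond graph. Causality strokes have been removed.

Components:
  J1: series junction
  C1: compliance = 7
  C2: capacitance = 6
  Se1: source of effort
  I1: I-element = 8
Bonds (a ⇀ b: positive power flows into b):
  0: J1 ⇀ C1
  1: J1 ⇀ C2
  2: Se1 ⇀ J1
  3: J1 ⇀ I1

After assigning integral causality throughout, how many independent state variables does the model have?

3  (C1, C2, I1 all integral)

b2 stroke at J1  (Se1: effort source, stroke at far end)
b0 stroke at J1  (C1 outputs effort q/C1)
b1 stroke at J1  (C2 integral (e out))
b3 stroke at I1  (J1 needs exactly one f-in)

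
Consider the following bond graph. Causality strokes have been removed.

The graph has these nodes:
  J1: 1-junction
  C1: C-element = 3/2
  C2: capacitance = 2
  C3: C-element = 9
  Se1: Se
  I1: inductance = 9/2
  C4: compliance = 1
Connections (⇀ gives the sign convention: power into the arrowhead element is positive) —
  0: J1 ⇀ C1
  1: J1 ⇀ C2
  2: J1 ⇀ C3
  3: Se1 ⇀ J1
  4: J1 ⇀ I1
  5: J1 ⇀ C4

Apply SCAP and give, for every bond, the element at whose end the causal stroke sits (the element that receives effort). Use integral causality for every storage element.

β0 stroke→J1
β1 stroke→J1
β2 stroke→J1
β3 stroke→J1
β4 stroke→I1
β5 stroke→J1

bond 3 →J1  (Se1 (Se) sets effort on bond)
bond 0 →J1  (C1: C, integral causality)
bond 1 →J1  (C2 outputs effort q/C2)
bond 2 →J1  (C3 outputs effort q/C3)
bond 4 →I1  (I1 outputs flow p/I1)
bond 5 →J1  (J1 flow already set via bond 4)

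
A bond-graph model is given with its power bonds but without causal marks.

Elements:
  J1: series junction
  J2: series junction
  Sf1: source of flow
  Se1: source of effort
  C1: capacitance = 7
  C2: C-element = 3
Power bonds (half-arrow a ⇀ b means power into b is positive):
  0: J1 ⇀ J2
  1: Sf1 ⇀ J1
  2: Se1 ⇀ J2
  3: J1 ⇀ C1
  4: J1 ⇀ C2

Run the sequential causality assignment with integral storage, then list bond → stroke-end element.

β0 |J1
β1 |Sf1
β2 |J2
β3 |J1
β4 |J1

bond 1 stroke at Sf1  (source Sf1 imposes f)
bond 2 stroke at J2  (Se1 fixes effort; stroke away)
bond 0 stroke at J1  (1-jn J1 has f-setter on 1)
bond 3 stroke at J1  (J1: bond 1 brought flow, rest push out)
bond 4 stroke at J1  (1-jn J1 has f-setter on 1)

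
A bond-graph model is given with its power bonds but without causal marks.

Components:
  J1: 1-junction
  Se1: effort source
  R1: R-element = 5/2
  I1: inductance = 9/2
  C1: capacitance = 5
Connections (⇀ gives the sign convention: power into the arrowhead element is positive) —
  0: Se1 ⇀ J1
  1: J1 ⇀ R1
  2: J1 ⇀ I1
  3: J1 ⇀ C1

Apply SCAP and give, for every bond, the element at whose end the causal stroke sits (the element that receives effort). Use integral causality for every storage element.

#0 stroke→J1  (Se1: effort source, stroke at far end)
#2 stroke→I1  (prefer integral on I1)
#1 stroke→J1  (J1: bond 2 brought flow, rest push out)
#3 stroke→J1  (J1: bond 2 brought flow, rest push out)

b0 stroke→J1
b1 stroke→J1
b2 stroke→I1
b3 stroke→J1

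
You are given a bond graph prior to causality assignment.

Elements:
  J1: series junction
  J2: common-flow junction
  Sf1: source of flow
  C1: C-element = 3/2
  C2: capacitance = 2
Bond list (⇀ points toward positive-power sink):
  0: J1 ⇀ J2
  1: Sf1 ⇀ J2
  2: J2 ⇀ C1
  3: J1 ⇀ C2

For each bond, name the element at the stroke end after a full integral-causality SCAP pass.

β1 |Sf1  (Sf1: flow source, stroke at near end)
β0 |J2  (1-jn J2 has f-setter on 1)
β2 |J2  (common-f at J2 fixed by 1)
β3 |J1  (common-f at J1 fixed by 0)

#0 stroke→J2
#1 stroke→Sf1
#2 stroke→J2
#3 stroke→J1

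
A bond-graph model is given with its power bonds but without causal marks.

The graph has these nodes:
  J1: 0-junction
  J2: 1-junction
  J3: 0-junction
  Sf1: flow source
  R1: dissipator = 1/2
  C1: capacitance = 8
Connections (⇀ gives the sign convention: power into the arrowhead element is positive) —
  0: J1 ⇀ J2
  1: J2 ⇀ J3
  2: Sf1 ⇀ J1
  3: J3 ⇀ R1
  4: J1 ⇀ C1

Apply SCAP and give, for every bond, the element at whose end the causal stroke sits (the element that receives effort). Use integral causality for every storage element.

b2 →Sf1  (Sf1 (Sf) sets flow on bond)
b4 →J1  (C1 integral (e out))
b0 →J2  (J1: bond 4 brought effort, rest push out)
b1 →J3  (closing 1-jn rule on J2)
b3 →R1  (common-e at J3 fixed by 1)

b0 stroke at J2
b1 stroke at J3
b2 stroke at Sf1
b3 stroke at R1
b4 stroke at J1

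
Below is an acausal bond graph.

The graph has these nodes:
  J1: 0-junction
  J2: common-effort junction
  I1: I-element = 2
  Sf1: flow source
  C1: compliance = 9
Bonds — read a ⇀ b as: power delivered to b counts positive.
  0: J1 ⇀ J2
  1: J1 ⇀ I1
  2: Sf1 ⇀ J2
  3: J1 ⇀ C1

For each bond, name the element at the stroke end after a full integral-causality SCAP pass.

#0 stroke at J2
#1 stroke at I1
#2 stroke at Sf1
#3 stroke at J1

b2 stroke at Sf1  (source Sf1 imposes f)
b0 stroke at J2  (J2 needs exactly one e-in)
b1 stroke at I1  (I1: I, integral causality)
b3 stroke at J1  (J1 needs exactly one e-in)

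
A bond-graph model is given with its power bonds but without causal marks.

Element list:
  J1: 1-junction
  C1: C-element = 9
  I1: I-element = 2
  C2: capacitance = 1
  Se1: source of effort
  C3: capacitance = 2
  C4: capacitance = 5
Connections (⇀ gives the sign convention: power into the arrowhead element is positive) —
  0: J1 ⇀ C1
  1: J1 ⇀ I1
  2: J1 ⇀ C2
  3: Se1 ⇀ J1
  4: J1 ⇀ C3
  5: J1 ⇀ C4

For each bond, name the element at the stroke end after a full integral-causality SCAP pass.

b3 stroke at J1  (Se1 (Se) sets effort on bond)
b0 stroke at J1  (C1 integral (e out))
b1 stroke at I1  (I1: I, integral causality)
b2 stroke at J1  (J1 flow already set via bond 1)
b4 stroke at J1  (J1 flow already set via bond 1)
b5 stroke at J1  (J1: bond 1 brought flow, rest push out)

#0 stroke→J1
#1 stroke→I1
#2 stroke→J1
#3 stroke→J1
#4 stroke→J1
#5 stroke→J1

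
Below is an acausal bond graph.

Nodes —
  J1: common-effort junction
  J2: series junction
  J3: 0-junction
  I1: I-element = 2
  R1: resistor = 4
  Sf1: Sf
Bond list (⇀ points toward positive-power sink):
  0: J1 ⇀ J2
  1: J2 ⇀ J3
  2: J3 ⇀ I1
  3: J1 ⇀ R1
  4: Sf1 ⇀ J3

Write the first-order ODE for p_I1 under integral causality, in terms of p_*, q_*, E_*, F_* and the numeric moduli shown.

bond 4 |Sf1  (Sf1: flow source, stroke at near end)
bond 2 |I1  (I1: I, integral causality)
bond 1 |J3  (J3: last free bond brings effort in)
bond 0 |J2  (J2 flow already set via bond 1)
bond 3 |J1  (J1 needs exactly one e-in)

dp_I1/dt = 4*F_Sf1 - 2*p_I1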